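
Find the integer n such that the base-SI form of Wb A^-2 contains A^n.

Wb = V·s (flux: a volt is a weber per second),
    = kg·m²·s⁻²·A⁻¹.
Combining: Wb·A⁻² = (kg·m²·s⁻²·A⁻¹) · A⁻² = kg·m²·s⁻²·A⁻³.
The exponent of A is -3.

-3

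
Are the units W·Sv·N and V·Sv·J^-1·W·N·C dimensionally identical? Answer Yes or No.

Left side:
  W = J/s (power = energy per time),
      = kg·m²·s⁻³.
  Sv = J/kg (equivalent dose = energy per mass),
      = m²·s⁻².
  N = kg·m/s² = kg·m·s⁻² (force = mass × acceleration).
  Combining: W·Sv·N = (kg·m²·s⁻³) · (m²·s⁻²) · (kg·m·s⁻²) = kg²·m⁵·s⁻⁷.
Right side:
  V = kg·m²·s⁻³·A⁻¹.
  Sv = m²·s⁻².
  J = kg·m²·s⁻².
  So J⁻¹ = kg⁻¹·m⁻²·s².
  W = kg·m²·s⁻³.
  N = kg·m·s⁻².
  C = s·A.
  Combining: V·Sv·J⁻¹·W·N·C = (kg·m²·s⁻³·A⁻¹) · (m²·s⁻²) · (kg⁻¹·m⁻²·s²) · (kg·m²·s⁻³) · (kg·m·s⁻²) · (s·A) = kg²·m⁵·s⁻⁷.
Both reduce to kg²·m⁵·s⁻⁷.

Yes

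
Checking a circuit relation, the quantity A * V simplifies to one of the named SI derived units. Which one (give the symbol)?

V = W/A (potential = power per current),
    = kg·m²·s⁻³·A⁻¹.
Combining: A·V = A · (kg·m²·s⁻³·A⁻¹) = kg·m²·s⁻³.
kg·m²·s⁻³ is the base-SI form of the watt.

W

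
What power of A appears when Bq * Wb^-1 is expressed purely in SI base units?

1

Bq = s⁻¹.
Wb = kg·m²·s⁻²·A⁻¹.
So Wb⁻¹ = kg⁻¹·m⁻²·s²·A.
Combining: Bq·Wb⁻¹ = s⁻¹ · (kg⁻¹·m⁻²·s²·A) = kg⁻¹·m⁻²·s·A.
The exponent of A is 1.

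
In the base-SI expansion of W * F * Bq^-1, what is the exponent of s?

W = kg·m²·s⁻³.
F = kg⁻¹·m⁻²·s⁴·A².
Bq = s⁻¹.
So Bq⁻¹ = s.
Combining: W·F·Bq⁻¹ = (kg·m²·s⁻³) · (kg⁻¹·m⁻²·s⁴·A²) · s = s²·A².
The exponent of s is 2.

2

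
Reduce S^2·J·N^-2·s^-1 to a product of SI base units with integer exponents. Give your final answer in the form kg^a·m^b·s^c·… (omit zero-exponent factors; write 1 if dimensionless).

S = 1/Ω (conductance is reciprocal resistance),
    = kg⁻¹·m⁻²·s³·A².
So S² = kg⁻²·m⁻⁴·s⁶·A⁴.
J = N·m (work = force × distance),
    = kg·m²·s⁻².
N = kg·m/s² = kg·m·s⁻² (force = mass × acceleration).
So N⁻² = kg⁻²·m⁻²·s⁴.
Combining: S²·J·N⁻²·s⁻¹ = (kg⁻²·m⁻⁴·s⁶·A⁴) · (kg·m²·s⁻²) · (kg⁻²·m⁻²·s⁴) · s⁻¹ = kg⁻³·m⁻⁴·s⁷·A⁴.

kg⁻³·m⁻⁴·s⁷·A⁴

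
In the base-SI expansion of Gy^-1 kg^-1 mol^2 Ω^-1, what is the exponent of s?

Gy = J/kg (absorbed dose = energy per mass),
    = m²·s⁻².
So Gy⁻¹ = m⁻²·s².
Ω = V/A (resistance = voltage per current),
    = kg·m²·s⁻³·A⁻².
So Ω⁻¹ = kg⁻¹·m⁻²·s³·A².
Combining: Gy⁻¹·kg⁻¹·mol²·Ω⁻¹ = (m⁻²·s²) · kg⁻¹ · mol² · (kg⁻¹·m⁻²·s³·A²) = kg⁻²·m⁻⁴·s⁵·A²·mol².
The exponent of s is 5.

5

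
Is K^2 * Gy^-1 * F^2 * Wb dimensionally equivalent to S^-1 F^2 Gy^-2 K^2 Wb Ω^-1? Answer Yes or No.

Left side:
  Gy = J/kg (absorbed dose = energy per mass),
      = m²·s⁻².
  So Gy⁻¹ = m⁻²·s².
  F = C/V (capacitance = charge per voltage),
      = A·s/(kg·m²·s⁻³·A⁻¹) (substituting C and V),
      = kg⁻¹·m⁻²·s⁴·A².
  So F² = kg⁻²·m⁻⁴·s⁸·A⁴.
  Wb = V·s (flux: a volt is a weber per second),
      = kg·m²·s⁻²·A⁻¹.
  Combining: K²·Gy⁻¹·F²·Wb = K² · (m⁻²·s²) · (kg⁻²·m⁻⁴·s⁸·A⁴) · (kg·m²·s⁻²·A⁻¹) = kg⁻¹·m⁻⁴·s⁸·A³·K².
Right side:
  S = kg⁻¹·m⁻²·s³·A².
  So S⁻¹ = kg·m²·s⁻³·A⁻².
  F = kg⁻¹·m⁻²·s⁴·A².
  So F² = kg⁻²·m⁻⁴·s⁸·A⁴.
  Gy = m²·s⁻².
  So Gy⁻² = m⁻⁴·s⁴.
  Wb = kg·m²·s⁻²·A⁻¹.
  Ω = kg·m²·s⁻³·A⁻².
  So Ω⁻¹ = kg⁻¹·m⁻²·s³·A².
  Combining: S⁻¹·F²·Gy⁻²·K²·Wb·Ω⁻¹ = (kg·m²·s⁻³·A⁻²) · (kg⁻²·m⁻⁴·s⁸·A⁴) · (m⁻⁴·s⁴) · K² · (kg·m²·s⁻²·A⁻¹) · (kg⁻¹·m⁻²·s³·A²) = kg⁻¹·m⁻⁶·s¹⁰·A³·K².
Left is kg⁻¹·m⁻⁴·s⁸·A³·K²; right is kg⁻¹·m⁻⁶·s¹⁰·A³·K² — different.

No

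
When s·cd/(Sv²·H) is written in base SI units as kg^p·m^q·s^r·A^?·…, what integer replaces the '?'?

2

Sv = J/kg (equivalent dose = energy per mass),
    = m²·s⁻².
So Sv⁻² = m⁻⁴·s⁴.
H = Wb/A (inductance = flux per current),
    = kg·m²·s⁻²·A⁻².
So H⁻¹ = kg⁻¹·m⁻²·s²·A².
Combining: s·Sv⁻²·H⁻¹·cd = s · (m⁻⁴·s⁴) · (kg⁻¹·m⁻²·s²·A²) · cd = kg⁻¹·m⁻⁶·s⁷·A²·cd.
The exponent of A is 2.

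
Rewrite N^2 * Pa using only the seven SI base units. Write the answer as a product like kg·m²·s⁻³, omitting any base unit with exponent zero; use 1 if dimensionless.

kg³·m·s⁻⁶

N = kg·m/s² = kg·m·s⁻² (force = mass × acceleration).
So N² = kg²·m²·s⁻⁴.
Pa = N/m² (pressure = force per area),
    = kg·m⁻¹·s⁻².
Combining: N²·Pa = (kg²·m²·s⁻⁴) · (kg·m⁻¹·s⁻²) = kg³·m·s⁻⁶.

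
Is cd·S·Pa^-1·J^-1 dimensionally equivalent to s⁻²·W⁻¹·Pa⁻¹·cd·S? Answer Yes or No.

No

Left side:
  S = kg⁻¹·m⁻²·s³·A².
  Pa = kg·m⁻¹·s⁻².
  So Pa⁻¹ = kg⁻¹·m·s².
  J = kg·m²·s⁻².
  So J⁻¹ = kg⁻¹·m⁻²·s².
  Combining: cd·S·Pa⁻¹·J⁻¹ = cd · (kg⁻¹·m⁻²·s³·A²) · (kg⁻¹·m·s²) · (kg⁻¹·m⁻²·s²) = kg⁻³·m⁻³·s⁷·A²·cd.
Right side:
  W = kg·m²·s⁻³.
  So W⁻¹ = kg⁻¹·m⁻²·s³.
  Pa = kg·m⁻¹·s⁻².
  So Pa⁻¹ = kg⁻¹·m·s².
  S = kg⁻¹·m⁻²·s³·A².
  Combining: s⁻²·W⁻¹·Pa⁻¹·cd·S = s⁻² · (kg⁻¹·m⁻²·s³) · (kg⁻¹·m·s²) · cd · (kg⁻¹·m⁻²·s³·A²) = kg⁻³·m⁻³·s⁶·A²·cd.
Left is kg⁻³·m⁻³·s⁷·A²·cd; right is kg⁻³·m⁻³·s⁶·A²·cd — different.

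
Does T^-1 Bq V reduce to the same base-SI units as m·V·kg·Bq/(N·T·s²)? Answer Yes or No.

Yes

Left side:
  T = Wb/m² (flux density = flux per area),
      = kg·s⁻²·A⁻¹.
  So T⁻¹ = kg⁻¹·s²·A.
  Bq = 1/s = s⁻¹ (activity is decays per second).
  V = W/A (potential = power per current),
      = kg·m²·s⁻³·A⁻¹.
  Combining: T⁻¹·Bq·V = (kg⁻¹·s²·A) · s⁻¹ · (kg·m²·s⁻³·A⁻¹) = m²·s⁻².
Right side:
  N = kg·m/s² = kg·m·s⁻² (force = mass × acceleration).
  So N⁻¹ = kg⁻¹·m⁻¹·s².
  T = Wb/m² (flux density = flux per area),
      = kg·s⁻²·A⁻¹.
  So T⁻¹ = kg⁻¹·s²·A.
  V = W/A (potential = power per current),
      = kg·m²·s⁻³·A⁻¹.
  Bq = 1/s = s⁻¹ (activity is decays per second).
  Combining: N⁻¹·m·T⁻¹·V·kg·s⁻²·Bq = (kg⁻¹·m⁻¹·s²) · m · (kg⁻¹·s²·A) · (kg·m²·s⁻³·A⁻¹) · kg · s⁻² · s⁻¹ = m²·s⁻².
Both reduce to m²·s⁻².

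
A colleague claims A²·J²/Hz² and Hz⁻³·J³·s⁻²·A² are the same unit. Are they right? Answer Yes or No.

No

Left side:
  Hz = 1/s = s⁻¹ (frequency is cycles per second).
  So Hz⁻² = s².
  J = N·m (work = force × distance),
      = kg·m²·s⁻².
  So J² = kg²·m⁴·s⁻⁴.
  Combining: A²·Hz⁻²·J² = A² · s² · (kg²·m⁴·s⁻⁴) = kg²·m⁴·s⁻²·A².
Right side:
  Hz = s⁻¹.
  So Hz⁻³ = s³.
  J = kg·m²·s⁻².
  So J³ = kg³·m⁶·s⁻⁶.
  Combining: Hz⁻³·J³·s⁻²·A² = s³ · (kg³·m⁶·s⁻⁶) · s⁻² · A² = kg³·m⁶·s⁻⁵·A².
Left is kg²·m⁴·s⁻²·A²; right is kg³·m⁶·s⁻⁵·A² — different.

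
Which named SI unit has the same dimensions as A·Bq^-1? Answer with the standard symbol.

C

Bq = 1/s = s⁻¹ (activity is decays per second).
So Bq⁻¹ = s.
Combining: A·Bq⁻¹ = A · s = s·A.
s·A is the base-SI form of the coulomb.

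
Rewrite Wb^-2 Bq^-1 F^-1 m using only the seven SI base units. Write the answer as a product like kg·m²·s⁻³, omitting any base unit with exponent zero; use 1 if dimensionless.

Wb = V·s (flux: a volt is a weber per second),
    = kg·m²·s⁻²·A⁻¹.
So Wb⁻² = kg⁻²·m⁻⁴·s⁴·A².
Bq = 1/s = s⁻¹ (activity is decays per second).
So Bq⁻¹ = s.
F = C/V (capacitance = charge per voltage),
    = A·s/(kg·m²·s⁻³·A⁻¹) (substituting C and V),
    = kg⁻¹·m⁻²·s⁴·A².
So F⁻¹ = kg·m²·s⁻⁴·A⁻².
Combining: Wb⁻²·Bq⁻¹·F⁻¹·m = (kg⁻²·m⁻⁴·s⁴·A²) · s · (kg·m²·s⁻⁴·A⁻²) · m = kg⁻¹·m⁻¹·s.

kg⁻¹·m⁻¹·s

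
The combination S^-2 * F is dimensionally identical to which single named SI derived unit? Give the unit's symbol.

H

S = 1/Ω (conductance is reciprocal resistance),
    = kg⁻¹·m⁻²·s³·A².
So S⁻² = kg²·m⁴·s⁻⁶·A⁻⁴.
F = C/V (capacitance = charge per voltage),
    = A·s/(kg·m²·s⁻³·A⁻¹) (substituting C and V),
    = kg⁻¹·m⁻²·s⁴·A².
Combining: S⁻²·F = (kg²·m⁴·s⁻⁶·A⁻⁴) · (kg⁻¹·m⁻²·s⁴·A²) = kg·m²·s⁻²·A⁻².
kg·m²·s⁻²·A⁻² is the base-SI form of the henry.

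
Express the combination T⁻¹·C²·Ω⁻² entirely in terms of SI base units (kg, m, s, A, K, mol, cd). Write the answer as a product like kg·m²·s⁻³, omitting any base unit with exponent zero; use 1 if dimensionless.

kg⁻³·m⁻⁴·s¹⁰·A⁷

T = Wb/m² (flux density = flux per area),
    = kg·s⁻²·A⁻¹.
So T⁻¹ = kg⁻¹·s²·A.
C = A·s = s·A (charge = current × time).
So C² = s²·A².
Ω = V/A (resistance = voltage per current),
    = kg·m²·s⁻³·A⁻².
So Ω⁻² = kg⁻²·m⁻⁴·s⁶·A⁴.
Combining: T⁻¹·C²·Ω⁻² = (kg⁻¹·s²·A) · (s²·A²) · (kg⁻²·m⁻⁴·s⁶·A⁴) = kg⁻³·m⁻⁴·s¹⁰·A⁷.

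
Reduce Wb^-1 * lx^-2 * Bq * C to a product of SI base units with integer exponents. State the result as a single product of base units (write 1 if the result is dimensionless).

kg⁻¹·m²·s²·A²·cd⁻²

Wb = V·s (flux: a volt is a weber per second),
    = kg·m²·s⁻²·A⁻¹.
So Wb⁻¹ = kg⁻¹·m⁻²·s²·A.
lx = lm/m² (illuminance = luminous flux per area),
    = m⁻²·cd.
So lx⁻² = m⁴·cd⁻².
Bq = 1/s = s⁻¹ (activity is decays per second).
C = A·s = s·A (charge = current × time).
Combining: Wb⁻¹·lx⁻²·Bq·C = (kg⁻¹·m⁻²·s²·A) · (m⁴·cd⁻²) · s⁻¹ · (s·A) = kg⁻¹·m²·s²·A²·cd⁻².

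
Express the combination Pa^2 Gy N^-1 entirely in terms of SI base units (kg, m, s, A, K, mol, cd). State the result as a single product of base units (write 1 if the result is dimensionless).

Pa = N/m² (pressure = force per area),
    = kg·m⁻¹·s⁻².
So Pa² = kg²·m⁻²·s⁻⁴.
Gy = J/kg (absorbed dose = energy per mass),
    = m²·s⁻².
N = kg·m/s² = kg·m·s⁻² (force = mass × acceleration).
So N⁻¹ = kg⁻¹·m⁻¹·s².
Combining: Pa²·Gy·N⁻¹ = (kg²·m⁻²·s⁻⁴) · (m²·s⁻²) · (kg⁻¹·m⁻¹·s²) = kg·m⁻¹·s⁻⁴.

kg·m⁻¹·s⁻⁴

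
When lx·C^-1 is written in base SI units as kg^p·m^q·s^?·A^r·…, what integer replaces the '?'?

lx = lm/m² (illuminance = luminous flux per area),
    = m⁻²·cd.
C = A·s = s·A (charge = current × time).
So C⁻¹ = s⁻¹·A⁻¹.
Combining: lx·C⁻¹ = (m⁻²·cd) · (s⁻¹·A⁻¹) = m⁻²·s⁻¹·A⁻¹·cd.
The exponent of s is -1.

-1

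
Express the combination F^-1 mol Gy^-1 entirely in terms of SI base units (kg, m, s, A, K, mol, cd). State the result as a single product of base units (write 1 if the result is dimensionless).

F = kg⁻¹·m⁻²·s⁴·A².
So F⁻¹ = kg·m²·s⁻⁴·A⁻².
Gy = m²·s⁻².
So Gy⁻¹ = m⁻²·s².
Combining: F⁻¹·mol·Gy⁻¹ = (kg·m²·s⁻⁴·A⁻²) · mol · (m⁻²·s²) = kg·s⁻²·A⁻²·mol.

kg·s⁻²·A⁻²·mol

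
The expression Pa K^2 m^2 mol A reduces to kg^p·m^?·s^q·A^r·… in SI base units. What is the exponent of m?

Pa = kg·m⁻¹·s⁻².
Combining: Pa·K²·m²·mol·A = (kg·m⁻¹·s⁻²) · K² · m² · mol · A = kg·m·s⁻²·A·K²·mol.
The exponent of m is 1.

1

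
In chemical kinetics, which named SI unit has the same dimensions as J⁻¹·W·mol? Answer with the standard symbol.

J = kg·m²·s⁻².
So J⁻¹ = kg⁻¹·m⁻²·s².
W = kg·m²·s⁻³.
Combining: J⁻¹·W·mol = (kg⁻¹·m⁻²·s²) · (kg·m²·s⁻³) · mol = s⁻¹·mol.
s⁻¹·mol is the base-SI form of the katal.

kat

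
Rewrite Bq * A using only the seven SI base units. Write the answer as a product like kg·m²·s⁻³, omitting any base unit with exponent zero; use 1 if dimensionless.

s⁻¹·A

Bq = s⁻¹.
Combining: Bq·A = s⁻¹ · A = s⁻¹·A.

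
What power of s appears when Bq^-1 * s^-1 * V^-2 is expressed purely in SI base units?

6

Bq = s⁻¹.
So Bq⁻¹ = s.
V = kg·m²·s⁻³·A⁻¹.
So V⁻² = kg⁻²·m⁻⁴·s⁶·A².
Combining: Bq⁻¹·s⁻¹·V⁻² = s · s⁻¹ · (kg⁻²·m⁻⁴·s⁶·A²) = kg⁻²·m⁻⁴·s⁶·A².
The exponent of s is 6.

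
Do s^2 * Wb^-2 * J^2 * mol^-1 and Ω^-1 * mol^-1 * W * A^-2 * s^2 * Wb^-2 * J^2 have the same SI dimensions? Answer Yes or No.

Left side:
  Wb = kg·m²·s⁻²·A⁻¹.
  So Wb⁻² = kg⁻²·m⁻⁴·s⁴·A².
  J = kg·m²·s⁻².
  So J² = kg²·m⁴·s⁻⁴.
  Combining: s²·Wb⁻²·J²·mol⁻¹ = s² · (kg⁻²·m⁻⁴·s⁴·A²) · (kg²·m⁴·s⁻⁴) · mol⁻¹ = s²·A²·mol⁻¹.
Right side:
  Ω = kg·m²·s⁻³·A⁻².
  So Ω⁻¹ = kg⁻¹·m⁻²·s³·A².
  W = kg·m²·s⁻³.
  Wb = kg·m²·s⁻²·A⁻¹.
  So Wb⁻² = kg⁻²·m⁻⁴·s⁴·A².
  J = kg·m²·s⁻².
  So J² = kg²·m⁴·s⁻⁴.
  Combining: Ω⁻¹·mol⁻¹·W·A⁻²·s²·Wb⁻²·J² = (kg⁻¹·m⁻²·s³·A²) · mol⁻¹ · (kg·m²·s⁻³) · A⁻² · s² · (kg⁻²·m⁻⁴·s⁴·A²) · (kg²·m⁴·s⁻⁴) = s²·A²·mol⁻¹.
Both reduce to s²·A²·mol⁻¹.

Yes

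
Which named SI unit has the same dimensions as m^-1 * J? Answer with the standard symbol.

J = N·m (work = force × distance),
    = kg·m²·s⁻².
Combining: m⁻¹·J = m⁻¹ · (kg·m²·s⁻²) = kg·m·s⁻².
kg·m·s⁻² is the base-SI form of the newton.

N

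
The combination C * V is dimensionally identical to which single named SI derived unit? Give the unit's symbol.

C = s·A.
V = kg·m²·s⁻³·A⁻¹.
Combining: C·V = (s·A) · (kg·m²·s⁻³·A⁻¹) = kg·m²·s⁻².
kg·m²·s⁻² is the base-SI form of the joule.

J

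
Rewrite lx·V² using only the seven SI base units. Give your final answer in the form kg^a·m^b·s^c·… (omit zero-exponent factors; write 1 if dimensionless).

kg²·m²·s⁻⁶·A⁻²·cd

lx = m⁻²·cd.
V = kg·m²·s⁻³·A⁻¹.
So V² = kg²·m⁴·s⁻⁶·A⁻².
Combining: lx·V² = (m⁻²·cd) · (kg²·m⁴·s⁻⁶·A⁻²) = kg²·m²·s⁻⁶·A⁻²·cd.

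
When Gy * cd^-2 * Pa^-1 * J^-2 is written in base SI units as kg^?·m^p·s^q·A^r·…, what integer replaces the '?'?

Gy = m²·s⁻².
Pa = kg·m⁻¹·s⁻².
So Pa⁻¹ = kg⁻¹·m·s².
J = kg·m²·s⁻².
So J⁻² = kg⁻²·m⁻⁴·s⁴.
Combining: Gy·cd⁻²·Pa⁻¹·J⁻² = (m²·s⁻²) · cd⁻² · (kg⁻¹·m·s²) · (kg⁻²·m⁻⁴·s⁴) = kg⁻³·m⁻¹·s⁴·cd⁻².
The exponent of kg is -3.

-3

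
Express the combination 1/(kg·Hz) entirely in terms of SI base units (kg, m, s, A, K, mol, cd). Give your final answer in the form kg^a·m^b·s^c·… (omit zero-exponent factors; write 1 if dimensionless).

Hz = 1/s = s⁻¹ (frequency is cycles per second).
So Hz⁻¹ = s.
Combining: kg⁻¹·Hz⁻¹ = kg⁻¹ · s = kg⁻¹·s.

kg⁻¹·s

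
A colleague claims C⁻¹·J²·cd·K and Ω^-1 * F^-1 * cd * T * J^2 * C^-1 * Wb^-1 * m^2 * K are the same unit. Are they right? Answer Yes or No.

Left side:
  C = A·s = s·A (charge = current × time).
  So C⁻¹ = s⁻¹·A⁻¹.
  J = N·m (work = force × distance),
      = kg·m²·s⁻².
  So J² = kg²·m⁴·s⁻⁴.
  Combining: C⁻¹·J²·cd·K = (s⁻¹·A⁻¹) · (kg²·m⁴·s⁻⁴) · cd · K = kg²·m⁴·s⁻⁵·A⁻¹·K·cd.
Right side:
  Ω = V/A (resistance = voltage per current),
      = kg·m²·s⁻³·A⁻².
  So Ω⁻¹ = kg⁻¹·m⁻²·s³·A².
  F = C/V (capacitance = charge per voltage),
      = A·s/(kg·m²·s⁻³·A⁻¹) (substituting C and V),
      = kg⁻¹·m⁻²·s⁴·A².
  So F⁻¹ = kg·m²·s⁻⁴·A⁻².
  T = Wb/m² (flux density = flux per area),
      = kg·s⁻²·A⁻¹.
  J = N·m (work = force × distance),
      = kg·m²·s⁻².
  So J² = kg²·m⁴·s⁻⁴.
  C = A·s = s·A (charge = current × time).
  So C⁻¹ = s⁻¹·A⁻¹.
  Wb = V·s (flux: a volt is a weber per second),
      = kg·m²·s⁻²·A⁻¹.
  So Wb⁻¹ = kg⁻¹·m⁻²·s²·A.
  Combining: Ω⁻¹·F⁻¹·cd·T·J²·C⁻¹·Wb⁻¹·m²·K = (kg⁻¹·m⁻²·s³·A²) · (kg·m²·s⁻⁴·A⁻²) · cd · (kg·s⁻²·A⁻¹) · (kg²·m⁴·s⁻⁴) · (s⁻¹·A⁻¹) · (kg⁻¹·m⁻²·s²·A) · m² · K = kg²·m⁴·s⁻⁶·A⁻¹·K·cd.
Left is kg²·m⁴·s⁻⁵·A⁻¹·K·cd; right is kg²·m⁴·s⁻⁶·A⁻¹·K·cd — different.

No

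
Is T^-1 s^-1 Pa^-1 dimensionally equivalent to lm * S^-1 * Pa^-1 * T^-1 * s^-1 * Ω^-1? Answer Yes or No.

No

Left side:
  T = Wb/m² (flux density = flux per area),
      = kg·s⁻²·A⁻¹.
  So T⁻¹ = kg⁻¹·s²·A.
  Pa = N/m² (pressure = force per area),
      = kg·m⁻¹·s⁻².
  So Pa⁻¹ = kg⁻¹·m·s².
  Combining: T⁻¹·s⁻¹·Pa⁻¹ = (kg⁻¹·s²·A) · s⁻¹ · (kg⁻¹·m·s²) = kg⁻²·m·s³·A.
Right side:
  lm = cd.
  S = kg⁻¹·m⁻²·s³·A².
  So S⁻¹ = kg·m²·s⁻³·A⁻².
  Pa = kg·m⁻¹·s⁻².
  So Pa⁻¹ = kg⁻¹·m·s².
  T = kg·s⁻²·A⁻¹.
  So T⁻¹ = kg⁻¹·s²·A.
  Ω = kg·m²·s⁻³·A⁻².
  So Ω⁻¹ = kg⁻¹·m⁻²·s³·A².
  Combining: lm·S⁻¹·Pa⁻¹·T⁻¹·s⁻¹·Ω⁻¹ = cd · (kg·m²·s⁻³·A⁻²) · (kg⁻¹·m·s²) · (kg⁻¹·s²·A) · s⁻¹ · (kg⁻¹·m⁻²·s³·A²) = kg⁻²·m·s³·A·cd.
Left is kg⁻²·m·s³·A; right is kg⁻²·m·s³·A·cd — different.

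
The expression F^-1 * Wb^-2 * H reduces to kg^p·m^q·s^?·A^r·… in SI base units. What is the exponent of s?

F = C/V (capacitance = charge per voltage),
    = A·s/(kg·m²·s⁻³·A⁻¹) (substituting C and V),
    = kg⁻¹·m⁻²·s⁴·A².
So F⁻¹ = kg·m²·s⁻⁴·A⁻².
Wb = V·s (flux: a volt is a weber per second),
    = kg·m²·s⁻²·A⁻¹.
So Wb⁻² = kg⁻²·m⁻⁴·s⁴·A².
H = Wb/A (inductance = flux per current),
    = kg·m²·s⁻²·A⁻².
Combining: F⁻¹·Wb⁻²·H = (kg·m²·s⁻⁴·A⁻²) · (kg⁻²·m⁻⁴·s⁴·A²) · (kg·m²·s⁻²·A⁻²) = s⁻²·A⁻².
The exponent of s is -2.

-2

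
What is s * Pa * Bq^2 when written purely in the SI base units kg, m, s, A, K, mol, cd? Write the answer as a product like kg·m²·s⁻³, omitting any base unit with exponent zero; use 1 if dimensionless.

kg·m⁻¹·s⁻³

Pa = N/m² (pressure = force per area),
    = kg·m⁻¹·s⁻².
Bq = 1/s = s⁻¹ (activity is decays per second).
So Bq² = s⁻².
Combining: s·Pa·Bq² = s · (kg·m⁻¹·s⁻²) · s⁻² = kg·m⁻¹·s⁻³.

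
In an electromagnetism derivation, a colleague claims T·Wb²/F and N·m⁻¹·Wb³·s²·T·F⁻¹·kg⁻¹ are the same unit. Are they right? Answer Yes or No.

No

Left side:
  T = Wb/m² (flux density = flux per area),
      = kg·s⁻²·A⁻¹.
  Wb = V·s (flux: a volt is a weber per second),
      = kg·m²·s⁻²·A⁻¹.
  So Wb² = kg²·m⁴·s⁻⁴·A⁻².
  F = C/V (capacitance = charge per voltage),
      = A·s/(kg·m²·s⁻³·A⁻¹) (substituting C and V),
      = kg⁻¹·m⁻²·s⁴·A².
  So F⁻¹ = kg·m²·s⁻⁴·A⁻².
  Combining: T·Wb²·F⁻¹ = (kg·s⁻²·A⁻¹) · (kg²·m⁴·s⁻⁴·A⁻²) · (kg·m²·s⁻⁴·A⁻²) = kg⁴·m⁶·s⁻¹⁰·A⁻⁵.
Right side:
  N = kg·m·s⁻².
  Wb = kg·m²·s⁻²·A⁻¹.
  So Wb³ = kg³·m⁶·s⁻⁶·A⁻³.
  T = kg·s⁻²·A⁻¹.
  F = kg⁻¹·m⁻²·s⁴·A².
  So F⁻¹ = kg·m²·s⁻⁴·A⁻².
  Combining: N·m⁻¹·Wb³·s²·T·F⁻¹·kg⁻¹ = (kg·m·s⁻²) · m⁻¹ · (kg³·m⁶·s⁻⁶·A⁻³) · s² · (kg·s⁻²·A⁻¹) · (kg·m²·s⁻⁴·A⁻²) · kg⁻¹ = kg⁵·m⁸·s⁻¹²·A⁻⁶.
Left is kg⁴·m⁶·s⁻¹⁰·A⁻⁵; right is kg⁵·m⁸·s⁻¹²·A⁻⁶ — different.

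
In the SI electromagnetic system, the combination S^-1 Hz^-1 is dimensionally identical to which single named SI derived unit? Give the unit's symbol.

H

S = kg⁻¹·m⁻²·s³·A².
So S⁻¹ = kg·m²·s⁻³·A⁻².
Hz = s⁻¹.
So Hz⁻¹ = s.
Combining: S⁻¹·Hz⁻¹ = (kg·m²·s⁻³·A⁻²) · s = kg·m²·s⁻²·A⁻².
kg·m²·s⁻²·A⁻² is the base-SI form of the henry.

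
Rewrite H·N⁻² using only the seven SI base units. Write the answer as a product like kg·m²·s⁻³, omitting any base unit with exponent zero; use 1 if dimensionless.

kg⁻¹·s²·A⁻²

H = kg·m²·s⁻²·A⁻².
N = kg·m·s⁻².
So N⁻² = kg⁻²·m⁻²·s⁴.
Combining: H·N⁻² = (kg·m²·s⁻²·A⁻²) · (kg⁻²·m⁻²·s⁴) = kg⁻¹·s²·A⁻².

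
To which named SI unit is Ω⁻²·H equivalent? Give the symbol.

F

Ω = kg·m²·s⁻³·A⁻².
So Ω⁻² = kg⁻²·m⁻⁴·s⁶·A⁴.
H = kg·m²·s⁻²·A⁻².
Combining: Ω⁻²·H = (kg⁻²·m⁻⁴·s⁶·A⁴) · (kg·m²·s⁻²·A⁻²) = kg⁻¹·m⁻²·s⁴·A².
kg⁻¹·m⁻²·s⁴·A² is the base-SI form of the farad.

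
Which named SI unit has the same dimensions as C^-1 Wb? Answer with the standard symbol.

C = A·s = s·A (charge = current × time).
So C⁻¹ = s⁻¹·A⁻¹.
Wb = V·s (flux: a volt is a weber per second),
    = kg·m²·s⁻²·A⁻¹.
Combining: C⁻¹·Wb = (s⁻¹·A⁻¹) · (kg·m²·s⁻²·A⁻¹) = kg·m²·s⁻³·A⁻².
kg·m²·s⁻³·A⁻² is the base-SI form of the ohm.

Ω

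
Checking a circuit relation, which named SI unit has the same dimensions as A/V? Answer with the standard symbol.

V = W/A (potential = power per current),
    = kg·m²·s⁻³·A⁻¹.
So V⁻¹ = kg⁻¹·m⁻²·s³·A.
Combining: A·V⁻¹ = A · (kg⁻¹·m⁻²·s³·A) = kg⁻¹·m⁻²·s³·A².
kg⁻¹·m⁻²·s³·A² is the base-SI form of the siemens.

S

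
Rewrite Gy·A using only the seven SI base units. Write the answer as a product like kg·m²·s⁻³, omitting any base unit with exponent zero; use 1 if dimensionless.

m²·s⁻²·A

Gy = m²·s⁻².
Combining: Gy·A = (m²·s⁻²) · A = m²·s⁻²·A.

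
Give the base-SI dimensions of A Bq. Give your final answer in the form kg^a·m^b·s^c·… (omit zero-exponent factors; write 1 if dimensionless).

s⁻¹·A

Bq = s⁻¹.
Combining: A·Bq = A · s⁻¹ = s⁻¹·A.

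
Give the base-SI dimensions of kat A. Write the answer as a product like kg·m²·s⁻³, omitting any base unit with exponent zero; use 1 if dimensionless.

kat = s⁻¹·mol.
Combining: kat·A = (s⁻¹·mol) · A = s⁻¹·A·mol.

s⁻¹·A·mol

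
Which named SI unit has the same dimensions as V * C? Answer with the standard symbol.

V = kg·m²·s⁻³·A⁻¹.
C = s·A.
Combining: V·C = (kg·m²·s⁻³·A⁻¹) · (s·A) = kg·m²·s⁻².
kg·m²·s⁻² is the base-SI form of the joule.

J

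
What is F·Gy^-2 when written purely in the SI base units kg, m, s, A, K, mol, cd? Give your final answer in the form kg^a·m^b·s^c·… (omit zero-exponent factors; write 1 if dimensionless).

kg⁻¹·m⁻⁶·s⁸·A²

F = kg⁻¹·m⁻²·s⁴·A².
Gy = m²·s⁻².
So Gy⁻² = m⁻⁴·s⁴.
Combining: F·Gy⁻² = (kg⁻¹·m⁻²·s⁴·A²) · (m⁻⁴·s⁴) = kg⁻¹·m⁻⁶·s⁸·A².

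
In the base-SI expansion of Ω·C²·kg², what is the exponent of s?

Ω = V/A (resistance = voltage per current),
    = kg·m²·s⁻³·A⁻².
C = A·s = s·A (charge = current × time).
So C² = s²·A².
Combining: Ω·C²·kg² = (kg·m²·s⁻³·A⁻²) · (s²·A²) · kg² = kg³·m²·s⁻¹.
The exponent of s is -1.

-1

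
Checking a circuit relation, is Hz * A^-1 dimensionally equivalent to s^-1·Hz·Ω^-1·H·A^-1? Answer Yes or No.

Yes

Left side:
  Hz = 1/s = s⁻¹ (frequency is cycles per second).
  Combining: Hz·A⁻¹ = s⁻¹ · A⁻¹ = s⁻¹·A⁻¹.
Right side:
  Hz = 1/s = s⁻¹ (frequency is cycles per second).
  Ω = V/A (resistance = voltage per current),
      = kg·m²·s⁻³·A⁻².
  So Ω⁻¹ = kg⁻¹·m⁻²·s³·A².
  H = Wb/A (inductance = flux per current),
      = kg·m²·s⁻²·A⁻².
  Combining: s⁻¹·Hz·Ω⁻¹·H·A⁻¹ = s⁻¹ · s⁻¹ · (kg⁻¹·m⁻²·s³·A²) · (kg·m²·s⁻²·A⁻²) · A⁻¹ = s⁻¹·A⁻¹.
Both reduce to s⁻¹·A⁻¹.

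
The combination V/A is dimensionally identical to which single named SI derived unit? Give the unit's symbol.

Ω

V = kg·m²·s⁻³·A⁻¹.
Combining: V·A⁻¹ = (kg·m²·s⁻³·A⁻¹) · A⁻¹ = kg·m²·s⁻³·A⁻².
kg·m²·s⁻³·A⁻² is the base-SI form of the ohm.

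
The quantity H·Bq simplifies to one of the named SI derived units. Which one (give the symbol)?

Ω

H = Wb/A (inductance = flux per current),
    = kg·m²·s⁻²·A⁻².
Bq = 1/s = s⁻¹ (activity is decays per second).
Combining: H·Bq = (kg·m²·s⁻²·A⁻²) · s⁻¹ = kg·m²·s⁻³·A⁻².
kg·m²·s⁻³·A⁻² is the base-SI form of the ohm.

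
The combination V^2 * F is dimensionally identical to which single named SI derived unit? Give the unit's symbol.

V = W/A (potential = power per current),
    = kg·m²·s⁻³·A⁻¹.
So V² = kg²·m⁴·s⁻⁶·A⁻².
F = C/V (capacitance = charge per voltage),
    = A·s/(kg·m²·s⁻³·A⁻¹) (substituting C and V),
    = kg⁻¹·m⁻²·s⁴·A².
Combining: V²·F = (kg²·m⁴·s⁻⁶·A⁻²) · (kg⁻¹·m⁻²·s⁴·A²) = kg·m²·s⁻².
kg·m²·s⁻² is the base-SI form of the joule.

J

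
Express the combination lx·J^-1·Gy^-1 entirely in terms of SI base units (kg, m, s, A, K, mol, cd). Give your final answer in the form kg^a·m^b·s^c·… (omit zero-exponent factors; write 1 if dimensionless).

lx = m⁻²·cd.
J = kg·m²·s⁻².
So J⁻¹ = kg⁻¹·m⁻²·s².
Gy = m²·s⁻².
So Gy⁻¹ = m⁻²·s².
Combining: lx·J⁻¹·Gy⁻¹ = (m⁻²·cd) · (kg⁻¹·m⁻²·s²) · (m⁻²·s²) = kg⁻¹·m⁻⁶·s⁴·cd.

kg⁻¹·m⁻⁶·s⁴·cd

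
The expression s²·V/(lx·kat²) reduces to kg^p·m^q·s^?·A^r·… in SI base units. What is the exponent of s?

lx = lm/m² (illuminance = luminous flux per area),
    = m⁻²·cd.
So lx⁻¹ = m²·cd⁻¹.
V = W/A (potential = power per current),
    = kg·m²·s⁻³·A⁻¹.
kat = mol/s = s⁻¹·mol (catalytic activity).
So kat⁻² = s²·mol⁻².
Combining: s²·lx⁻¹·V·kat⁻² = s² · (m²·cd⁻¹) · (kg·m²·s⁻³·A⁻¹) · (s²·mol⁻²) = kg·m⁴·s·A⁻¹·mol⁻²·cd⁻¹.
The exponent of s is 1.

1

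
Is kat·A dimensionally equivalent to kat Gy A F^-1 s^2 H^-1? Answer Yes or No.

Left side:
  kat = mol/s = s⁻¹·mol (catalytic activity).
  Combining: kat·A = (s⁻¹·mol) · A = s⁻¹·A·mol.
Right side:
  kat = s⁻¹·mol.
  Gy = m²·s⁻².
  F = kg⁻¹·m⁻²·s⁴·A².
  So F⁻¹ = kg·m²·s⁻⁴·A⁻².
  H = kg·m²·s⁻²·A⁻².
  So H⁻¹ = kg⁻¹·m⁻²·s²·A².
  Combining: kat·Gy·A·F⁻¹·s²·H⁻¹ = (s⁻¹·mol) · (m²·s⁻²) · A · (kg·m²·s⁻⁴·A⁻²) · s² · (kg⁻¹·m⁻²·s²·A²) = m²·s⁻³·A·mol.
Left is s⁻¹·A·mol; right is m²·s⁻³·A·mol — different.

No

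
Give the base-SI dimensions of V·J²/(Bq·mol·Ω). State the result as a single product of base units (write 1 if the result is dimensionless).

Bq = 1/s = s⁻¹ (activity is decays per second).
So Bq⁻¹ = s.
V = W/A (potential = power per current),
    = kg·m²·s⁻³·A⁻¹.
J = N·m (work = force × distance),
    = kg·m²·s⁻².
So J² = kg²·m⁴·s⁻⁴.
Ω = V/A (resistance = voltage per current),
    = kg·m²·s⁻³·A⁻².
So Ω⁻¹ = kg⁻¹·m⁻²·s³·A².
Combining: Bq⁻¹·V·mol⁻¹·J²·Ω⁻¹ = s · (kg·m²·s⁻³·A⁻¹) · mol⁻¹ · (kg²·m⁴·s⁻⁴) · (kg⁻¹·m⁻²·s³·A²) = kg²·m⁴·s⁻³·A·mol⁻¹.

kg²·m⁴·s⁻³·A·mol⁻¹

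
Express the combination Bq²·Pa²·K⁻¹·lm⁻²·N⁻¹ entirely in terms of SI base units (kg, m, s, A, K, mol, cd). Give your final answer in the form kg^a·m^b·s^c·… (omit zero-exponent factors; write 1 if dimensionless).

kg·m⁻³·s⁻⁴·K⁻¹·cd⁻²

Bq = s⁻¹.
So Bq² = s⁻².
Pa = kg·m⁻¹·s⁻².
So Pa² = kg²·m⁻²·s⁻⁴.
lm = cd.
So lm⁻² = cd⁻².
N = kg·m·s⁻².
So N⁻¹ = kg⁻¹·m⁻¹·s².
Combining: Bq²·Pa²·K⁻¹·lm⁻²·N⁻¹ = s⁻² · (kg²·m⁻²·s⁻⁴) · K⁻¹ · cd⁻² · (kg⁻¹·m⁻¹·s²) = kg·m⁻³·s⁻⁴·K⁻¹·cd⁻².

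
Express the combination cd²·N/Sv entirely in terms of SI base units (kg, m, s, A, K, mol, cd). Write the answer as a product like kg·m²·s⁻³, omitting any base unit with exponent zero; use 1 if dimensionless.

kg·m⁻¹·cd²

N = kg·m/s² = kg·m·s⁻² (force = mass × acceleration).
Sv = J/kg (equivalent dose = energy per mass),
    = m²·s⁻².
So Sv⁻¹ = m⁻²·s².
Combining: cd²·N·Sv⁻¹ = cd² · (kg·m·s⁻²) · (m⁻²·s²) = kg·m⁻¹·cd².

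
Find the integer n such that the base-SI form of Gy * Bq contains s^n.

Gy = J/kg (absorbed dose = energy per mass),
    = m²·s⁻².
Bq = 1/s = s⁻¹ (activity is decays per second).
Combining: Gy·Bq = (m²·s⁻²) · s⁻¹ = m²·s⁻³.
The exponent of s is -3.

-3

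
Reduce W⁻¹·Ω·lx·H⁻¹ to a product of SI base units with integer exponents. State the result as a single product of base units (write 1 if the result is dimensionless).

kg⁻¹·m⁻⁴·s²·cd

W = kg·m²·s⁻³.
So W⁻¹ = kg⁻¹·m⁻²·s³.
Ω = kg·m²·s⁻³·A⁻².
lx = m⁻²·cd.
H = kg·m²·s⁻²·A⁻².
So H⁻¹ = kg⁻¹·m⁻²·s²·A².
Combining: W⁻¹·Ω·lx·H⁻¹ = (kg⁻¹·m⁻²·s³) · (kg·m²·s⁻³·A⁻²) · (m⁻²·cd) · (kg⁻¹·m⁻²·s²·A²) = kg⁻¹·m⁻⁴·s²·cd.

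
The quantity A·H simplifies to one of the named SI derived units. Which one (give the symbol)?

Wb

H = Wb/A (inductance = flux per current),
    = kg·m²·s⁻²·A⁻².
Combining: A·H = A · (kg·m²·s⁻²·A⁻²) = kg·m²·s⁻²·A⁻¹.
kg·m²·s⁻²·A⁻¹ is the base-SI form of the weber.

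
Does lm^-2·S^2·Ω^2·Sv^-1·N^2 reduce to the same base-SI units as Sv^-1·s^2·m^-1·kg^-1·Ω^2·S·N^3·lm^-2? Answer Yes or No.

Left side:
  lm = cd·sr = cd (luminous flux; sr is dimensionless).
  So lm⁻² = cd⁻².
  S = 1/Ω (conductance is reciprocal resistance),
      = kg⁻¹·m⁻²·s³·A².
  So S² = kg⁻²·m⁻⁴·s⁶·A⁴.
  Ω = V/A (resistance = voltage per current),
      = kg·m²·s⁻³·A⁻².
  So Ω² = kg²·m⁴·s⁻⁶·A⁻⁴.
  Sv = J/kg (equivalent dose = energy per mass),
      = m²·s⁻².
  So Sv⁻¹ = m⁻²·s².
  N = kg·m/s² = kg·m·s⁻² (force = mass × acceleration).
  So N² = kg²·m²·s⁻⁴.
  Combining: lm⁻²·S²·Ω²·Sv⁻¹·N² = cd⁻² · (kg⁻²·m⁻⁴·s⁶·A⁴) · (kg²·m⁴·s⁻⁶·A⁻⁴) · (m⁻²·s²) · (kg²·m²·s⁻⁴) = kg²·s⁻²·cd⁻².
Right side:
  Sv = J/kg (equivalent dose = energy per mass),
      = m²·s⁻².
  So Sv⁻¹ = m⁻²·s².
  Ω = V/A (resistance = voltage per current),
      = kg·m²·s⁻³·A⁻².
  So Ω² = kg²·m⁴·s⁻⁶·A⁻⁴.
  S = 1/Ω (conductance is reciprocal resistance),
      = kg⁻¹·m⁻²·s³·A².
  N = kg·m/s² = kg·m·s⁻² (force = mass × acceleration).
  So N³ = kg³·m³·s⁻⁶.
  lm = cd·sr = cd (luminous flux; sr is dimensionless).
  So lm⁻² = cd⁻².
  Combining: Sv⁻¹·s²·m⁻¹·kg⁻¹·Ω²·S·N³·lm⁻² = (m⁻²·s²) · s² · m⁻¹ · kg⁻¹ · (kg²·m⁴·s⁻⁶·A⁻⁴) · (kg⁻¹·m⁻²·s³·A²) · (kg³·m³·s⁻⁶) · cd⁻² = kg³·m²·s⁻⁵·A⁻²·cd⁻².
Left is kg²·s⁻²·cd⁻²; right is kg³·m²·s⁻⁵·A⁻²·cd⁻² — different.

No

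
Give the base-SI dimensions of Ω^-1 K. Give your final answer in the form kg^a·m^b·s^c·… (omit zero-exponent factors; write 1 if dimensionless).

kg⁻¹·m⁻²·s³·A²·K

Ω = V/A (resistance = voltage per current),
    = kg·m²·s⁻³·A⁻².
So Ω⁻¹ = kg⁻¹·m⁻²·s³·A².
Combining: Ω⁻¹·K = (kg⁻¹·m⁻²·s³·A²) · K = kg⁻¹·m⁻²·s³·A²·K.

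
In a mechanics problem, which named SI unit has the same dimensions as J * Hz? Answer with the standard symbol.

W

J = N·m (work = force × distance),
    = kg·m²·s⁻².
Hz = 1/s = s⁻¹ (frequency is cycles per second).
Combining: J·Hz = (kg·m²·s⁻²) · s⁻¹ = kg·m²·s⁻³.
kg·m²·s⁻³ is the base-SI form of the watt.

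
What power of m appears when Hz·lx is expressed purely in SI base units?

Hz = 1/s = s⁻¹ (frequency is cycles per second).
lx = lm/m² (illuminance = luminous flux per area),
    = m⁻²·cd.
Combining: Hz·lx = s⁻¹ · (m⁻²·cd) = m⁻²·s⁻¹·cd.
The exponent of m is -2.

-2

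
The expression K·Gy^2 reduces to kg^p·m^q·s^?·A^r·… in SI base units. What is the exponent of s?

Gy = m²·s⁻².
So Gy² = m⁴·s⁻⁴.
Combining: K·Gy² = K · (m⁴·s⁻⁴) = m⁴·s⁻⁴·K.
The exponent of s is -4.

-4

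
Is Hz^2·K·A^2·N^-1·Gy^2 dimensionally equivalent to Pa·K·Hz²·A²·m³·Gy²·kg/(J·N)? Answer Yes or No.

No

Left side:
  Hz = 1/s = s⁻¹ (frequency is cycles per second).
  So Hz² = s⁻².
  N = kg·m/s² = kg·m·s⁻² (force = mass × acceleration).
  So N⁻¹ = kg⁻¹·m⁻¹·s².
  Gy = J/kg (absorbed dose = energy per mass),
      = m²·s⁻².
  So Gy² = m⁴·s⁻⁴.
  Combining: Hz²·K·A²·N⁻¹·Gy² = s⁻² · K · A² · (kg⁻¹·m⁻¹·s²) · (m⁴·s⁻⁴) = kg⁻¹·m³·s⁻⁴·A²·K.
Right side:
  J = N·m (work = force × distance),
      = kg·m²·s⁻².
  So J⁻¹ = kg⁻¹·m⁻²·s².
  Pa = N/m² (pressure = force per area),
      = kg·m⁻¹·s⁻².
  Hz = 1/s = s⁻¹ (frequency is cycles per second).
  So Hz² = s⁻².
  N = kg·m/s² = kg·m·s⁻² (force = mass × acceleration).
  So N⁻¹ = kg⁻¹·m⁻¹·s².
  Gy = J/kg (absorbed dose = energy per mass),
      = m²·s⁻².
  So Gy² = m⁴·s⁻⁴.
  Combining: J⁻¹·Pa·K·Hz²·A²·N⁻¹·m³·Gy²·kg = (kg⁻¹·m⁻²·s²) · (kg·m⁻¹·s⁻²) · K · s⁻² · A² · (kg⁻¹·m⁻¹·s²) · m³ · (m⁴·s⁻⁴) · kg = m³·s⁻⁴·A²·K.
Left is kg⁻¹·m³·s⁻⁴·A²·K; right is m³·s⁻⁴·A²·K — different.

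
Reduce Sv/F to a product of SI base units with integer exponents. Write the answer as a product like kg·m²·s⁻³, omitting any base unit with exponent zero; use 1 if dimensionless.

F = kg⁻¹·m⁻²·s⁴·A².
So F⁻¹ = kg·m²·s⁻⁴·A⁻².
Sv = m²·s⁻².
Combining: F⁻¹·Sv = (kg·m²·s⁻⁴·A⁻²) · (m²·s⁻²) = kg·m⁴·s⁻⁶·A⁻².

kg·m⁴·s⁻⁶·A⁻²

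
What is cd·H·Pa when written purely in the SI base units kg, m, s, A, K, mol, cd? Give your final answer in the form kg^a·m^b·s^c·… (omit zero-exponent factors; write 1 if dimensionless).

kg²·m·s⁻⁴·A⁻²·cd

H = Wb/A (inductance = flux per current),
    = kg·m²·s⁻²·A⁻².
Pa = N/m² (pressure = force per area),
    = kg·m⁻¹·s⁻².
Combining: cd·H·Pa = cd · (kg·m²·s⁻²·A⁻²) · (kg·m⁻¹·s⁻²) = kg²·m·s⁻⁴·A⁻²·cd.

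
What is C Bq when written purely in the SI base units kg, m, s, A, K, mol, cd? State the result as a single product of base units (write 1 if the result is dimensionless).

A

C = A·s = s·A (charge = current × time).
Bq = 1/s = s⁻¹ (activity is decays per second).
Combining: C·Bq = (s·A) · s⁻¹ = A.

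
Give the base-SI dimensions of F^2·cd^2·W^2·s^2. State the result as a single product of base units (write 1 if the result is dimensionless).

F = C/V (capacitance = charge per voltage),
    = A·s/(kg·m²·s⁻³·A⁻¹) (substituting C and V),
    = kg⁻¹·m⁻²·s⁴·A².
So F² = kg⁻²·m⁻⁴·s⁸·A⁴.
W = J/s (power = energy per time),
    = kg·m²·s⁻³.
So W² = kg²·m⁴·s⁻⁶.
Combining: F²·cd²·W²·s² = (kg⁻²·m⁻⁴·s⁸·A⁴) · cd² · (kg²·m⁴·s⁻⁶) · s² = s⁴·A⁴·cd².

s⁴·A⁴·cd²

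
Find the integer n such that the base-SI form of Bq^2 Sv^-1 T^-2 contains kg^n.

-2

Bq = 1/s = s⁻¹ (activity is decays per second).
So Bq² = s⁻².
Sv = J/kg (equivalent dose = energy per mass),
    = m²·s⁻².
So Sv⁻¹ = m⁻²·s².
T = Wb/m² (flux density = flux per area),
    = kg·s⁻²·A⁻¹.
So T⁻² = kg⁻²·s⁴·A².
Combining: Bq²·Sv⁻¹·T⁻² = s⁻² · (m⁻²·s²) · (kg⁻²·s⁴·A²) = kg⁻²·m⁻²·s⁴·A².
The exponent of kg is -2.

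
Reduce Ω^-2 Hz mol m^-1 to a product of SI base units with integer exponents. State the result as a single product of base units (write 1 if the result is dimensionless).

kg⁻²·m⁻⁵·s⁵·A⁴·mol

Ω = kg·m²·s⁻³·A⁻².
So Ω⁻² = kg⁻²·m⁻⁴·s⁶·A⁴.
Hz = s⁻¹.
Combining: Ω⁻²·Hz·mol·m⁻¹ = (kg⁻²·m⁻⁴·s⁶·A⁴) · s⁻¹ · mol · m⁻¹ = kg⁻²·m⁻⁵·s⁵·A⁴·mol.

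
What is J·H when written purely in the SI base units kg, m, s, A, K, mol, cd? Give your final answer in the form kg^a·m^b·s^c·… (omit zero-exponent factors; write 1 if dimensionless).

kg²·m⁴·s⁻⁴·A⁻²

J = kg·m²·s⁻².
H = kg·m²·s⁻²·A⁻².
Combining: J·H = (kg·m²·s⁻²) · (kg·m²·s⁻²·A⁻²) = kg²·m⁴·s⁻⁴·A⁻².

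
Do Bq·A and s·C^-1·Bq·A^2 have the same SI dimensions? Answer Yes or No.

Yes

Left side:
  Bq = s⁻¹.
  Combining: Bq·A = s⁻¹ · A = s⁻¹·A.
Right side:
  C = A·s = s·A (charge = current × time).
  So C⁻¹ = s⁻¹·A⁻¹.
  Bq = 1/s = s⁻¹ (activity is decays per second).
  Combining: s·C⁻¹·Bq·A² = s · (s⁻¹·A⁻¹) · s⁻¹ · A² = s⁻¹·A.
Both reduce to s⁻¹·A.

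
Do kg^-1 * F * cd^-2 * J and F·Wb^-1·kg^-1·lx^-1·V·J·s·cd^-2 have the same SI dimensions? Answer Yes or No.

Left side:
  F = kg⁻¹·m⁻²·s⁴·A².
  J = kg·m²·s⁻².
  Combining: kg⁻¹·F·cd⁻²·J = kg⁻¹ · (kg⁻¹·m⁻²·s⁴·A²) · cd⁻² · (kg·m²·s⁻²) = kg⁻¹·s²·A²·cd⁻².
Right side:
  F = kg⁻¹·m⁻²·s⁴·A².
  Wb = kg·m²·s⁻²·A⁻¹.
  So Wb⁻¹ = kg⁻¹·m⁻²·s²·A.
  lx = m⁻²·cd.
  So lx⁻¹ = m²·cd⁻¹.
  V = kg·m²·s⁻³·A⁻¹.
  J = kg·m²·s⁻².
  Combining: F·Wb⁻¹·kg⁻¹·lx⁻¹·V·J·s·cd⁻² = (kg⁻¹·m⁻²·s⁴·A²) · (kg⁻¹·m⁻²·s²·A) · kg⁻¹ · (m²·cd⁻¹) · (kg·m²·s⁻³·A⁻¹) · (kg·m²·s⁻²) · s · cd⁻² = kg⁻¹·m²·s²·A²·cd⁻³.
Left is kg⁻¹·s²·A²·cd⁻²; right is kg⁻¹·m²·s²·A²·cd⁻³ — different.

No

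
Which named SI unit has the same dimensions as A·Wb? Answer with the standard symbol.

Wb = kg·m²·s⁻²·A⁻¹.
Combining: A·Wb = A · (kg·m²·s⁻²·A⁻¹) = kg·m²·s⁻².
kg·m²·s⁻² is the base-SI form of the joule.

J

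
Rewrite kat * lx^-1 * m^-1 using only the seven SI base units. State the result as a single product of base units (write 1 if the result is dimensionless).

kat = mol/s = s⁻¹·mol (catalytic activity).
lx = lm/m² (illuminance = luminous flux per area),
    = m⁻²·cd.
So lx⁻¹ = m²·cd⁻¹.
Combining: kat·lx⁻¹·m⁻¹ = (s⁻¹·mol) · (m²·cd⁻¹) · m⁻¹ = m·s⁻¹·mol·cd⁻¹.

m·s⁻¹·mol·cd⁻¹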